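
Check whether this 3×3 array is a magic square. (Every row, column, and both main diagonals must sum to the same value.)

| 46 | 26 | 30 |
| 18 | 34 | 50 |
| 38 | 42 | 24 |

No — row 3 sums to 104 but row 1 sums to 102.

Row 1: 46 + 26 + 30 = 102.
Row 2: 18 + 34 + 50 = 102.
Row 3: 38 + 42 + 24 = 104.
Column 1: 46 + 18 + 38 = 102.
Column 2: 26 + 34 + 42 = 102.
Column 3: 30 + 50 + 24 = 104.
Main diagonal: 46 + 34 + 24 = 104.
Anti-diagonal: 30 + 34 + 38 = 102.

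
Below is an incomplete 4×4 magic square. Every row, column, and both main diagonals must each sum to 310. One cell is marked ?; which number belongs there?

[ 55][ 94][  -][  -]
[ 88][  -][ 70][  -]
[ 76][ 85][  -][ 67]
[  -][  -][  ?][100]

Using row 3: 76 + 85 + 67 + ? → (3,3) = 310 − 228 = 82.
Column 1 must total 310; the given cells sum to 219, so (4,1) = 91.
Main diagonal: 55 + 82 + 100 + ? = 310, so (2,2) = 73.
The remaining cell in anti-diagonal is (1,4) = 310 − 246 = 64.
Using row 1: 55 + 94 + 64 + ? → (1,3) = 310 − 213 = 97.
Row 2: 88 + 73 + 70 + ? = 310, so (2,4) = 79.
Column 2 needs 310; the known cells sum to 252, so (4,2) = 58.
The remaining cell in column 3 is (4,3) = 310 − 249 = 61.

61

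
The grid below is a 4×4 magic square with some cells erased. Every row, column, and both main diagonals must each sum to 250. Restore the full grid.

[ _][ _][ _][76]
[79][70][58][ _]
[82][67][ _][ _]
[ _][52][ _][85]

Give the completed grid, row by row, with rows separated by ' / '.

40 61 73 76 / 79 70 58 43 / 82 67 55 46 / 49 52 64 85

The remaining cell in row 2 is (2,4) = 250 − 207 = 43.
Using column 2: 70 + 67 + 52 + ? → (1,2) = 250 − 189 = 61.
The remaining cell in column 4 is (3,4) = 250 − 204 = 46.
From anti-diagonal, 250 − (76 + 58 + 67) gives (4,1) = 49.
Row 3: 82 + 67 + 46 + ? = 250, so (3,3) = 55.
Row 4: 49 + 52 + 85 + ? = 250, so (4,3) = 64.
Column 1: 79 + 82 + 49 + ? = 250, so (1,1) = 40.
Column 3 needs 250; the known cells sum to 177, so (1,3) = 73.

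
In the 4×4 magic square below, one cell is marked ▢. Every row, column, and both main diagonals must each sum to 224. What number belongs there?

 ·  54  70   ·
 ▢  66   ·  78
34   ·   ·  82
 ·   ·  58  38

Column 4 must total 224; the given cells sum to 198, so (1,4) = 26.
Row 1: 54 + 70 + 26 + ? = 224, so (1,1) = 74.
Using main diagonal: 74 + 66 + 38 + ? → (3,3) = 224 − 178 = 46.
From row 3, 224 − (34 + 46 + 82) gives (3,2) = 62.
Column 2: 54 + 66 + 62 + ? = 224, so (4,2) = 42.
From column 3, 224 − (70 + 46 + 58) gives (2,3) = 50.
The remaining cell in anti-diagonal is (4,1) = 224 − 138 = 86.
Row 2 must total 224; the given cells sum to 194, so (2,1) = 30.

30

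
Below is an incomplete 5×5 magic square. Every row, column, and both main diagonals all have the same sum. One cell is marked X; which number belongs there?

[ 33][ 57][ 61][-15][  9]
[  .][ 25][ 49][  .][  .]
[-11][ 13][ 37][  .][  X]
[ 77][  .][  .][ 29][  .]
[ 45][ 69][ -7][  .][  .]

65

Row 1 is complete and sums to 145; that is the magic constant.
Column 1: 33 + (-11) + 77 + 45 + ? = 145, so (2,1) = 1.
From column 2, 145 − (57 + 25 + 13 + 69) gives (4,2) = -19.
Column 3: 61 + 49 + 37 + (-7) + ? = 145, so (4,3) = 5.
Main diagonal must total 145; the given cells sum to 124, so (5,5) = 21.
Anti-diagonal: 9 + 37 + (-19) + 45 + ? = 145, so (2,4) = 73.
The remaining cell in row 2 is (2,5) = 145 − 148 = -3.
From row 4, 145 − (77 + (-19) + 5 + 29) gives (4,5) = 53.
Row 5 must total 145; the given cells sum to 128, so (5,4) = 17.
From column 4, 145 − (-15 + 73 + 29 + 17) gives (3,4) = 41.
Column 5 must total 145; the given cells sum to 80, so (3,5) = 65.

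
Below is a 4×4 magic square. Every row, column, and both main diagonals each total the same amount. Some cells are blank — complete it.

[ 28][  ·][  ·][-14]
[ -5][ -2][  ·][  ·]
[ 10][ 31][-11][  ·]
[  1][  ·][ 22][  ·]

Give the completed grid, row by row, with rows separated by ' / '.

28 13 7 -14 / -5 -2 16 25 / 10 31 -11 4 / 1 -8 22 19

Column 1 is already complete: 28 + -5 + 10 + 1 = 34, so that is the magic constant.
Row 3: 10 + 31 + (-11) + ? = 34, so (3,4) = 4.
Main diagonal must total 34; the given cells sum to 15, so (4,4) = 19.
Anti-diagonal must total 34; the given cells sum to 18, so (2,3) = 16.
The remaining cell in row 2 is (2,4) = 34 − 9 = 25.
From row 4, 34 − (1 + 22 + 19) gives (4,2) = -8.
Column 2: -2 + 31 + (-8) + ? = 34, so (1,2) = 13.
Column 3: 16 + (-11) + 22 + ? = 34, so (1,3) = 7.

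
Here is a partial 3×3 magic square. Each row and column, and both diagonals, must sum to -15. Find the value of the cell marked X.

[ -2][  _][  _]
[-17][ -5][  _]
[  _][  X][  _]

The remaining cell in row 2 is (2,3) = -15 − (-22) = 7.
Column 1 must total -15; the given cells sum to -19, so (3,1) = 4.
Using main diagonal: -2 + (-5) + ? → (3,3) = -15 − (-7) = -8.
Anti-diagonal must total -15; the given cells sum to -1, so (1,3) = -14.
From row 1, -15 − (-2 + (-14)) gives (1,2) = 1.
Row 3: 4 + (-8) + ? = -15, so (3,2) = -11.

-11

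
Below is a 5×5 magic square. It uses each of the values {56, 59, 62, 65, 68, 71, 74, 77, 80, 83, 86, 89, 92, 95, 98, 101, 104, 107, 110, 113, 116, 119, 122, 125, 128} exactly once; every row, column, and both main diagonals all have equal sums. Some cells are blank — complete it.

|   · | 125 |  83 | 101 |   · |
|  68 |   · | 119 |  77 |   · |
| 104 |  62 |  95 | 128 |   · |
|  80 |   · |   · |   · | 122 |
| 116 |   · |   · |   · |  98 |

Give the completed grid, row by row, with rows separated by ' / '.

92 125 83 101 59 / 68 86 119 77 110 / 104 62 95 128 71 / 80 113 56 89 122 / 116 74 107 65 98

The 25 entries sum to 2300, so each line sums to 2300/5 = 460.
Row 3 must total 460; the given cells sum to 389, so (3,5) = 71.
Column 1: 68 + 104 + 80 + 116 + ? = 460, so (1,1) = 92.
Row 1 must total 460; the given cells sum to 401, so (1,5) = 59.
Column 5 needs 460; the known cells sum to 350, so (2,5) = 110.
Anti-diagonal must total 460; the given cells sum to 347, so (4,2) = 113.
Row 2: 68 + 119 + 77 + 110 + ? = 460, so (2,2) = 86.
Column 2: 125 + 86 + 62 + 113 + ? = 460, so (5,2) = 74.
Main diagonal must total 460; the given cells sum to 371, so (4,4) = 89.
Using row 4: 80 + 113 + 89 + 122 + ? → (4,3) = 460 − 404 = 56.
The remaining cell in column 3 is (5,3) = 460 − 353 = 107.
Using column 4: 101 + 77 + 128 + 89 + ? → (5,4) = 460 − 395 = 65.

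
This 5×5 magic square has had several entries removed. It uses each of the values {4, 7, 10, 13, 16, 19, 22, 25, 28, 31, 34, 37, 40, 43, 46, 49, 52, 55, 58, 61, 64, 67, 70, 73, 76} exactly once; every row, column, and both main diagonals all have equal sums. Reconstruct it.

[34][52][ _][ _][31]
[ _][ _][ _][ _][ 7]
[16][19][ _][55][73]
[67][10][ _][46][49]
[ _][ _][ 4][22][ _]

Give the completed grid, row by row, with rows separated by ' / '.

34 52 70 13 31 / 25 43 61 64 7 / 16 19 37 55 73 / 67 10 28 46 49 / 58 76 4 22 40

The 25 entries sum to 1000, so each line sums to 1000/5 = 200.
Row 3 needs 200; the known cells sum to 163, so (3,3) = 37.
Using row 4: 67 + 10 + 46 + 49 + ? → (4,3) = 200 − 172 = 28.
Column 5 needs 200; the known cells sum to 160, so (5,5) = 40.
Using main diagonal: 34 + 37 + 46 + 40 + ? → (2,2) = 200 − 157 = 43.
Column 2 needs 200; the known cells sum to 124, so (5,2) = 76.
Row 5 needs 200; the known cells sum to 142, so (5,1) = 58.
Column 1: 34 + 16 + 67 + 58 + ? = 200, so (2,1) = 25.
Anti-diagonal must total 200; the given cells sum to 136, so (2,4) = 64.
Row 2: 25 + 43 + 64 + 7 + ? = 200, so (2,3) = 61.
Using column 3: 61 + 37 + 28 + 4 + ? → (1,3) = 200 − 130 = 70.
Using column 4: 64 + 55 + 46 + 22 + ? → (1,4) = 200 − 187 = 13.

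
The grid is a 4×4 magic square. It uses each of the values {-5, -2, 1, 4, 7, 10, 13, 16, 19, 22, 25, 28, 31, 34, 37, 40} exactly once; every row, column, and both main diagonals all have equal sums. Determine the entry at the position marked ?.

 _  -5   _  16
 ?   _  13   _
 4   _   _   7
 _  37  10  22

The 16 entries sum to 280, so each line sums to 280/4 = 70.
From row 4, 70 − (37 + 10 + 22) gives (4,1) = 1.
Column 4 needs 70; the known cells sum to 45, so (2,4) = 25.
Using anti-diagonal: 16 + 13 + 1 + ? → (3,2) = 70 − 30 = 40.
Row 3 must total 70; the given cells sum to 51, so (3,3) = 19.
Column 2 needs 70; the known cells sum to 72, so (2,2) = -2.
Column 3 needs 70; the known cells sum to 42, so (1,3) = 28.
Main diagonal must total 70; the given cells sum to 39, so (1,1) = 31.
Row 2 must total 70; the given cells sum to 36, so (2,1) = 34.

34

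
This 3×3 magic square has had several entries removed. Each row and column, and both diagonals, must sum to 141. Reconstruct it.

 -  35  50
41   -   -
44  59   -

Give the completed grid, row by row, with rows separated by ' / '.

Using row 1: 35 + 50 + ? → (1,1) = 141 − 85 = 56.
Row 3 must total 141; the given cells sum to 103, so (3,3) = 38.
Column 2 needs 141; the known cells sum to 94, so (2,2) = 47.
Column 3: 50 + 38 + ? = 141, so (2,3) = 53.

56 35 50 / 41 47 53 / 44 59 38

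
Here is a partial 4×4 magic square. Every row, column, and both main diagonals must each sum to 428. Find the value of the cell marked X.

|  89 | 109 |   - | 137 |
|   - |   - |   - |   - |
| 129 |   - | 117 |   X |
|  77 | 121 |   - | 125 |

Using row 1: 89 + 109 + 137 + ? → (1,3) = 428 − 335 = 93.
Row 4: 77 + 121 + 125 + ? = 428, so (4,3) = 105.
Using column 1: 89 + 129 + 77 + ? → (2,1) = 428 − 295 = 133.
Using column 3: 93 + 117 + 105 + ? → (2,3) = 428 − 315 = 113.
Main diagonal needs 428; the known cells sum to 331, so (2,2) = 97.
Using anti-diagonal: 137 + 113 + 77 + ? → (3,2) = 428 − 327 = 101.
The remaining cell in row 2 is (2,4) = 428 − 343 = 85.
From row 3, 428 − (129 + 101 + 117) gives (3,4) = 81.

81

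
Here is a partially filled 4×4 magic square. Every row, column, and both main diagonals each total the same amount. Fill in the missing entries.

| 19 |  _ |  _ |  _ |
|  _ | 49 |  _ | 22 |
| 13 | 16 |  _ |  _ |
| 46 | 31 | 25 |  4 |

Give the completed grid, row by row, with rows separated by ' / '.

19 10 40 37 / 28 49 7 22 / 13 16 34 43 / 46 31 25 4

Row 4 is already complete: 46 + 31 + 25 + 4 = 106, so that is the magic constant.
Using column 1: 19 + 13 + 46 + ? → (2,1) = 106 − 78 = 28.
Column 2 needs 106; the known cells sum to 96, so (1,2) = 10.
From main diagonal, 106 − (19 + 49 + 4) gives (3,3) = 34.
From row 2, 106 − (28 + 49 + 22) gives (2,3) = 7.
Row 3 must total 106; the given cells sum to 63, so (3,4) = 43.
The remaining cell in column 3 is (1,3) = 106 − 66 = 40.
Column 4 must total 106; the given cells sum to 69, so (1,4) = 37.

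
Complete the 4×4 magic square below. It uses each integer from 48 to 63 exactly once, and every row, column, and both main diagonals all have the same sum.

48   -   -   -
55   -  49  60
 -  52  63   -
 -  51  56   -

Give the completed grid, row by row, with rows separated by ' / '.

48 61 54 59 / 55 58 49 60 / 57 52 63 50 / 62 51 56 53

The entries are 48 through 63, which sum to 888, so each line sums to 888/4 = 222.
Row 2 needs 222; the known cells sum to 164, so (2,2) = 58.
From column 2, 222 − (58 + 52 + 51) gives (1,2) = 61.
Using column 3: 49 + 63 + 56 + ? → (1,3) = 222 − 168 = 54.
From main diagonal, 222 − (48 + 58 + 63) gives (4,4) = 53.
Row 1 must total 222; the given cells sum to 163, so (1,4) = 59.
Using row 4: 51 + 56 + 53 + ? → (4,1) = 222 − 160 = 62.
Using column 1: 48 + 55 + 62 + ? → (3,1) = 222 − 165 = 57.
Column 4 needs 222; the known cells sum to 172, so (3,4) = 50.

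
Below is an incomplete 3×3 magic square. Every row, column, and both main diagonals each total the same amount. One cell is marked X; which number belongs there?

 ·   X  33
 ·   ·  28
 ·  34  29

Column 3 is complete and sums to 90; that is the magic constant.
Using row 3: 34 + 29 + ? → (3,1) = 90 − 63 = 27.
Anti-diagonal must total 90; the given cells sum to 60, so (2,2) = 30.
The remaining cell in row 2 is (2,1) = 90 − 58 = 32.
Column 1 must total 90; the given cells sum to 59, so (1,1) = 31.
Column 2 needs 90; the known cells sum to 64, so (1,2) = 26.

26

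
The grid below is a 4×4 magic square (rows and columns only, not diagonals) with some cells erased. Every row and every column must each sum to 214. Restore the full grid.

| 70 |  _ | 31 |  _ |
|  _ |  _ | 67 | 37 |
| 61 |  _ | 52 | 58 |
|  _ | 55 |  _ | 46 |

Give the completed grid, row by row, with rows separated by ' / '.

The remaining cell in row 3 is (3,2) = 214 − 171 = 43.
Using column 3: 31 + 67 + 52 + ? → (4,3) = 214 − 150 = 64.
The remaining cell in column 4 is (1,4) = 214 − 141 = 73.
Row 1 must total 214; the given cells sum to 174, so (1,2) = 40.
Using row 4: 55 + 64 + 46 + ? → (4,1) = 214 − 165 = 49.
Column 1 must total 214; the given cells sum to 180, so (2,1) = 34.
Using column 2: 40 + 43 + 55 + ? → (2,2) = 214 − 138 = 76.

70 40 31 73 / 34 76 67 37 / 61 43 52 58 / 49 55 64 46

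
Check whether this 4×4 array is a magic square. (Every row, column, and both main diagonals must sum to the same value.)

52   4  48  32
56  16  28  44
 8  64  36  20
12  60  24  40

Row 1: 52 + 4 + 48 + 32 = 136.
Row 2: 56 + 16 + 28 + 44 = 144.
Row 3: 8 + 64 + 36 + 20 = 128.
Row 4: 12 + 60 + 24 + 40 = 136.
Column 1: 52 + 56 + 8 + 12 = 128.
Column 2: 4 + 16 + 64 + 60 = 144.
Column 3: 48 + 28 + 36 + 24 = 136.
Column 4: 32 + 44 + 20 + 40 = 136.
Main diagonal: 52 + 16 + 36 + 40 = 144.
Anti-diagonal: 32 + 28 + 64 + 12 = 136.

No — column 1 sums to 128 but column 2 sums to 144.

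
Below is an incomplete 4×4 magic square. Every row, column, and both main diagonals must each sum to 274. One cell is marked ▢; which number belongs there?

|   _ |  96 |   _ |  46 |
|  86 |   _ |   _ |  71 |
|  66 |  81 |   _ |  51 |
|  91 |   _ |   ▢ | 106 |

41

Row 3: 66 + 81 + 51 + ? = 274, so (3,3) = 76.
Column 1: 86 + 66 + 91 + ? = 274, so (1,1) = 31.
Main diagonal must total 274; the given cells sum to 213, so (2,2) = 61.
Anti-diagonal must total 274; the given cells sum to 218, so (2,3) = 56.
Row 1 must total 274; the given cells sum to 173, so (1,3) = 101.
Column 2: 96 + 61 + 81 + ? = 274, so (4,2) = 36.
Column 3: 101 + 56 + 76 + ? = 274, so (4,3) = 41.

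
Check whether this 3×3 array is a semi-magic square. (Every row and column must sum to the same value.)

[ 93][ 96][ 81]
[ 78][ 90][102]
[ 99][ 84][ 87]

Yes

Row 1: 93 + 96 + 81 = 270.
Row 2: 78 + 90 + 102 = 270.
Row 3: 99 + 84 + 87 = 270.
Column 1: 93 + 78 + 99 = 270.
Column 2: 96 + 90 + 84 = 270.
Column 3: 81 + 102 + 87 = 270.
All lines sum to 270.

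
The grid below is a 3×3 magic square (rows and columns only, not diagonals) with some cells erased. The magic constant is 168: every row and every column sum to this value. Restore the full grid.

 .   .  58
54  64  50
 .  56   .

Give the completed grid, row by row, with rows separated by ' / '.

From column 2, 168 − (64 + 56) gives (1,2) = 48.
The remaining cell in column 3 is (3,3) = 168 − 108 = 60.
Row 1: 48 + 58 + ? = 168, so (1,1) = 62.
From row 3, 168 − (56 + 60) gives (3,1) = 52.

62 48 58 / 54 64 50 / 52 56 60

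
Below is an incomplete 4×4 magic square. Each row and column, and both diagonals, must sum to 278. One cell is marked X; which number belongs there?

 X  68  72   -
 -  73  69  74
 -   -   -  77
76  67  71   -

Row 2 must total 278; the given cells sum to 216, so (2,1) = 62.
Row 4 needs 278; the known cells sum to 214, so (4,4) = 64.
Column 2 must total 278; the given cells sum to 208, so (3,2) = 70.
Using column 3: 72 + 69 + 71 + ? → (3,3) = 278 − 212 = 66.
Column 4: 74 + 77 + 64 + ? = 278, so (1,4) = 63.
Main diagonal needs 278; the known cells sum to 203, so (1,1) = 75.

75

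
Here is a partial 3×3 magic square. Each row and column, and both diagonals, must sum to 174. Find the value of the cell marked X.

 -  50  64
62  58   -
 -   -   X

Row 1: 50 + 64 + ? = 174, so (1,1) = 60.
From row 2, 174 − (62 + 58) gives (2,3) = 54.
Using column 1: 60 + 62 + ? → (3,1) = 174 − 122 = 52.
Column 2: 50 + 58 + ? = 174, so (3,2) = 66.
The remaining cell in column 3 is (3,3) = 174 − 118 = 56.

56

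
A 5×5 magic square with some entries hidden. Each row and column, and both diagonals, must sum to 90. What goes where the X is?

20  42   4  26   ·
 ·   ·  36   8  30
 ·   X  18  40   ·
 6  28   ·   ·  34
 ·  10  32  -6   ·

-4

The remaining cell in row 1 is (1,5) = 90 − 92 = -2.
Column 3 must total 90; the given cells sum to 90, so (4,3) = 0.
Column 4: 26 + 8 + 40 + (-6) + ? = 90, so (4,4) = 22.
From anti-diagonal, 90 − (-2 + 8 + 18 + 28) gives (5,1) = 38.
Using row 5: 38 + 10 + 32 + (-6) + ? → (5,5) = 90 − 74 = 16.
From column 5, 90 − (-2 + 30 + 34 + 16) gives (3,5) = 12.
From main diagonal, 90 − (20 + 18 + 22 + 16) gives (2,2) = 14.
Row 2 must total 90; the given cells sum to 88, so (2,1) = 2.
Column 1 must total 90; the given cells sum to 66, so (3,1) = 24.
Column 2: 42 + 14 + 28 + 10 + ? = 90, so (3,2) = -4.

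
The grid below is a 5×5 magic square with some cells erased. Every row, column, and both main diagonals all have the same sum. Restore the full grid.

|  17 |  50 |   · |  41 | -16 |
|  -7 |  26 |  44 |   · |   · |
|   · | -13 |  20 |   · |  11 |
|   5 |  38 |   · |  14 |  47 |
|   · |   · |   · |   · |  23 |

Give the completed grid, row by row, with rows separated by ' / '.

17 50 8 41 -16 / -7 26 44 2 35 / 29 -13 20 53 11 / 5 38 -4 14 47 / 56 -1 32 -10 23

Main diagonal is already complete: 17 + 26 + 20 + 14 + 23 = 100, so that is the magic constant.
Row 1 must total 100; the given cells sum to 92, so (1,3) = 8.
Row 4: 5 + 38 + 14 + 47 + ? = 100, so (4,3) = -4.
The remaining cell in column 2 is (5,2) = 100 − 101 = -1.
From column 3, 100 − (8 + 44 + 20 + (-4)) gives (5,3) = 32.
Column 5 must total 100; the given cells sum to 65, so (2,5) = 35.
The remaining cell in row 2 is (2,4) = 100 − 98 = 2.
Anti-diagonal needs 100; the known cells sum to 44, so (5,1) = 56.
Row 5: 56 + (-1) + 32 + 23 + ? = 100, so (5,4) = -10.
Using column 1: 17 + (-7) + 5 + 56 + ? → (3,1) = 100 − 71 = 29.
The remaining cell in column 4 is (3,4) = 100 − 47 = 53.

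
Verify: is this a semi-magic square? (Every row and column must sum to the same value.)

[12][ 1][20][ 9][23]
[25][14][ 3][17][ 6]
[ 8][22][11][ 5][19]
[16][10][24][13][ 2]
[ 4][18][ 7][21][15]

Yes

Row 1: 12 + 1 + 20 + 9 + 23 = 65.
Row 2: 25 + 14 + 3 + 17 + 6 = 65.
Row 3: 8 + 22 + 11 + 5 + 19 = 65.
Row 4: 16 + 10 + 24 + 13 + 2 = 65.
Row 5: 4 + 18 + 7 + 21 + 15 = 65.
Column 1: 12 + 25 + 8 + 16 + 4 = 65.
Column 2: 1 + 14 + 22 + 10 + 18 = 65.
Column 3: 20 + 3 + 11 + 24 + 7 = 65.
Column 4: 9 + 17 + 5 + 13 + 21 = 65.
Column 5: 23 + 6 + 19 + 2 + 15 = 65.
All lines sum to 65.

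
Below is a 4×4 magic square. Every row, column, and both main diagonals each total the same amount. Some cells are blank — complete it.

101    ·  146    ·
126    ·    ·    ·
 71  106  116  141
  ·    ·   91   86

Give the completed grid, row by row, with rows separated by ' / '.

101 76 146 111 / 126 131 81 96 / 71 106 116 141 / 136 121 91 86

Row 3 is already complete: 71 + 106 + 116 + 141 = 434, so that is the magic constant.
Using column 1: 101 + 126 + 71 + ? → (4,1) = 434 − 298 = 136.
Column 3: 146 + 116 + 91 + ? = 434, so (2,3) = 81.
Main diagonal: 101 + 116 + 86 + ? = 434, so (2,2) = 131.
Anti-diagonal must total 434; the given cells sum to 323, so (1,4) = 111.
Row 1: 101 + 146 + 111 + ? = 434, so (1,2) = 76.
From row 2, 434 − (126 + 131 + 81) gives (2,4) = 96.
Row 4: 136 + 91 + 86 + ? = 434, so (4,2) = 121.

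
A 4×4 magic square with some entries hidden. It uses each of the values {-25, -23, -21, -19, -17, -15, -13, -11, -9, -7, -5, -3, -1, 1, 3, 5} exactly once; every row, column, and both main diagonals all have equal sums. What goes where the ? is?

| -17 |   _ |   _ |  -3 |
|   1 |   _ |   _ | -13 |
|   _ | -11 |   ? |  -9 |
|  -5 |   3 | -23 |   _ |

The 16 entries sum to -160, so each line sums to -160/4 = -40.
From row 4, -40 − (-5 + 3 + (-23)) gives (4,4) = -15.
The remaining cell in column 1 is (3,1) = -40 − (-21) = -19.
The remaining cell in anti-diagonal is (2,3) = -40 − (-19) = -21.
From row 2, -40 − (1 + (-21) + (-13)) gives (2,2) = -7.
Using row 3: -19 + (-11) + (-9) + ? → (3,3) = -40 − (-39) = -1.

-1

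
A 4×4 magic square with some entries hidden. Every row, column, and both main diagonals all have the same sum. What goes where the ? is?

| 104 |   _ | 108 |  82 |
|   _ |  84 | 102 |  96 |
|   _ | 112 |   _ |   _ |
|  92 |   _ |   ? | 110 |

Anti-diagonal is complete and sums to 388; that is the magic constant.
Using row 1: 104 + 108 + 82 + ? → (1,2) = 388 − 294 = 94.
Row 2 needs 388; the known cells sum to 282, so (2,1) = 106.
Column 1 needs 388; the known cells sum to 302, so (3,1) = 86.
Column 2 must total 388; the given cells sum to 290, so (4,2) = 98.
Using column 4: 82 + 96 + 110 + ? → (3,4) = 388 − 288 = 100.
From main diagonal, 388 − (104 + 84 + 110) gives (3,3) = 90.
Using row 4: 92 + 98 + 110 + ? → (4,3) = 388 − 300 = 88.

88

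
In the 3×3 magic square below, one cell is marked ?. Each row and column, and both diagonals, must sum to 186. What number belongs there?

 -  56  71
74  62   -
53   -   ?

65

Row 1 needs 186; the known cells sum to 127, so (1,1) = 59.
Row 2 needs 186; the known cells sum to 136, so (2,3) = 50.
Column 2 must total 186; the given cells sum to 118, so (3,2) = 68.
Column 3 needs 186; the known cells sum to 121, so (3,3) = 65.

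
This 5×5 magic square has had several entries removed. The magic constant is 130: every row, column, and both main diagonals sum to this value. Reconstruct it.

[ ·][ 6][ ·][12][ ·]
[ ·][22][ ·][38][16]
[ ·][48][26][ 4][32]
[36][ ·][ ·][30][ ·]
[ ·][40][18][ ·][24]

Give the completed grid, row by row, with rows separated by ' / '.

Row 3 must total 130; the given cells sum to 110, so (3,1) = 20.
From column 2, 130 − (6 + 22 + 48 + 40) gives (4,2) = 14.
Using column 4: 12 + 38 + 4 + 30 + ? → (5,4) = 130 − 84 = 46.
From main diagonal, 130 − (22 + 26 + 30 + 24) gives (1,1) = 28.
Row 5 must total 130; the given cells sum to 128, so (5,1) = 2.
Column 1: 28 + 20 + 36 + 2 + ? = 130, so (2,1) = 44.
Using anti-diagonal: 38 + 26 + 14 + 2 + ? → (1,5) = 130 − 80 = 50.
The remaining cell in row 1 is (1,3) = 130 − 96 = 34.
Row 2 must total 130; the given cells sum to 120, so (2,3) = 10.
Using column 3: 34 + 10 + 26 + 18 + ? → (4,3) = 130 − 88 = 42.
Column 5 needs 130; the known cells sum to 122, so (4,5) = 8.

28 6 34 12 50 / 44 22 10 38 16 / 20 48 26 4 32 / 36 14 42 30 8 / 2 40 18 46 24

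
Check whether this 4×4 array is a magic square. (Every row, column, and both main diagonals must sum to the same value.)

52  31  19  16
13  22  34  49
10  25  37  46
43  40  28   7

Yes

Row 1: 52 + 31 + 19 + 16 = 118.
Row 2: 13 + 22 + 34 + 49 = 118.
Row 3: 10 + 25 + 37 + 46 = 118.
Row 4: 43 + 40 + 28 + 7 = 118.
Column 1: 52 + 13 + 10 + 43 = 118.
Column 2: 31 + 22 + 25 + 40 = 118.
Column 3: 19 + 34 + 37 + 28 = 118.
Column 4: 16 + 49 + 46 + 7 = 118.
Main diagonal: 52 + 22 + 37 + 7 = 118.
Anti-diagonal: 16 + 34 + 25 + 43 = 118.
All lines sum to 118.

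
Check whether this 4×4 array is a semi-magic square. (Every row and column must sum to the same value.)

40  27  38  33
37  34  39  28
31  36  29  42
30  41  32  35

Yes

Row 1: 40 + 27 + 38 + 33 = 138.
Row 2: 37 + 34 + 39 + 28 = 138.
Row 3: 31 + 36 + 29 + 42 = 138.
Row 4: 30 + 41 + 32 + 35 = 138.
Column 1: 40 + 37 + 31 + 30 = 138.
Column 2: 27 + 34 + 36 + 41 = 138.
Column 3: 38 + 39 + 29 + 32 = 138.
Column 4: 33 + 28 + 42 + 35 = 138.
All lines sum to 138.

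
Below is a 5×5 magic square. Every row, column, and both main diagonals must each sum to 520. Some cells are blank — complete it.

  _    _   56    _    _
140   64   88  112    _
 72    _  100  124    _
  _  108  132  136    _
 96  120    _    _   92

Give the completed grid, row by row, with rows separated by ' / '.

128 152 56 80 104 / 140 64 88 112 116 / 72 76 100 124 148 / 84 108 132 136 60 / 96 120 144 68 92

Row 2 must total 520; the given cells sum to 404, so (2,5) = 116.
Column 3 needs 520; the known cells sum to 376, so (5,3) = 144.
Using main diagonal: 64 + 100 + 136 + 92 + ? → (1,1) = 520 − 392 = 128.
Anti-diagonal needs 520; the known cells sum to 416, so (1,5) = 104.
Row 5 needs 520; the known cells sum to 452, so (5,4) = 68.
Column 1 must total 520; the given cells sum to 436, so (4,1) = 84.
Column 4 must total 520; the given cells sum to 440, so (1,4) = 80.
Using row 1: 128 + 56 + 80 + 104 + ? → (1,2) = 520 − 368 = 152.
From row 4, 520 − (84 + 108 + 132 + 136) gives (4,5) = 60.
Column 2: 152 + 64 + 108 + 120 + ? = 520, so (3,2) = 76.
Column 5 must total 520; the given cells sum to 372, so (3,5) = 148.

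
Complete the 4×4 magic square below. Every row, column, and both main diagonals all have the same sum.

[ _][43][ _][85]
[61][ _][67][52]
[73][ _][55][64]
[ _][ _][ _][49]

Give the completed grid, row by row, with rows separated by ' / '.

Column 4 is already complete: 85 + 52 + 64 + 49 = 250, so that is the magic constant.
The remaining cell in row 2 is (2,2) = 250 − 180 = 70.
From row 3, 250 − (73 + 55 + 64) gives (3,2) = 58.
From column 2, 250 − (43 + 70 + 58) gives (4,2) = 79.
Main diagonal: 70 + 55 + 49 + ? = 250, so (1,1) = 76.
From anti-diagonal, 250 − (85 + 67 + 58) gives (4,1) = 40.
Row 1 needs 250; the known cells sum to 204, so (1,3) = 46.
Using row 4: 40 + 79 + 49 + ? → (4,3) = 250 − 168 = 82.

76 43 46 85 / 61 70 67 52 / 73 58 55 64 / 40 79 82 49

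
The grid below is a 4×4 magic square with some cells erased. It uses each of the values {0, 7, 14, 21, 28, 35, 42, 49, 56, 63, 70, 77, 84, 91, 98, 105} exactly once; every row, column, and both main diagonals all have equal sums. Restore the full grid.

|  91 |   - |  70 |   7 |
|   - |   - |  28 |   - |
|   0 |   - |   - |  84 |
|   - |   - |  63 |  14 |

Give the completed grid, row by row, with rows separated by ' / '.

91 42 70 7 / 21 56 28 105 / 0 77 49 84 / 98 35 63 14

The 16 entries sum to 840, so each line sums to 840/4 = 210.
Row 1 must total 210; the given cells sum to 168, so (1,2) = 42.
Using column 3: 70 + 28 + 63 + ? → (3,3) = 210 − 161 = 49.
Using column 4: 7 + 84 + 14 + ? → (2,4) = 210 − 105 = 105.
The remaining cell in main diagonal is (2,2) = 210 − 154 = 56.
The remaining cell in row 2 is (2,1) = 210 − 189 = 21.
Row 3 must total 210; the given cells sum to 133, so (3,2) = 77.
Column 1: 91 + 21 + 0 + ? = 210, so (4,1) = 98.
The remaining cell in column 2 is (4,2) = 210 − 175 = 35.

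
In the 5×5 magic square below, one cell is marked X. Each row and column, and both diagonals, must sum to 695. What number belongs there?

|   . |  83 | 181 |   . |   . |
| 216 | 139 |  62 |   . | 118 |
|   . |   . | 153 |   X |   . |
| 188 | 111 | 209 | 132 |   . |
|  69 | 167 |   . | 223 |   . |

Row 2 needs 695; the known cells sum to 535, so (2,4) = 160.
The remaining cell in row 4 is (4,5) = 695 − 640 = 55.
The remaining cell in column 2 is (3,2) = 695 − 500 = 195.
Column 3 needs 695; the known cells sum to 605, so (5,3) = 90.
Using anti-diagonal: 160 + 153 + 111 + 69 + ? → (1,5) = 695 − 493 = 202.
Row 5: 69 + 167 + 90 + 223 + ? = 695, so (5,5) = 146.
Column 5 needs 695; the known cells sum to 521, so (3,5) = 174.
Main diagonal must total 695; the given cells sum to 570, so (1,1) = 125.
Row 1 needs 695; the known cells sum to 591, so (1,4) = 104.
Column 1 needs 695; the known cells sum to 598, so (3,1) = 97.
Column 4 must total 695; the given cells sum to 619, so (3,4) = 76.

76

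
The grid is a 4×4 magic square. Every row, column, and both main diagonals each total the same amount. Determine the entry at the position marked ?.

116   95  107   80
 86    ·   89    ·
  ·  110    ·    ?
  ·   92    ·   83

Row 1 is complete and sums to 398; that is the magic constant.
Column 2: 95 + 110 + 92 + ? = 398, so (2,2) = 101.
Using main diagonal: 116 + 101 + 83 + ? → (3,3) = 398 − 300 = 98.
Anti-diagonal needs 398; the known cells sum to 279, so (4,1) = 119.
The remaining cell in row 2 is (2,4) = 398 − 276 = 122.
Row 4 must total 398; the given cells sum to 294, so (4,3) = 104.
Column 1 needs 398; the known cells sum to 321, so (3,1) = 77.
Column 4 needs 398; the known cells sum to 285, so (3,4) = 113.

113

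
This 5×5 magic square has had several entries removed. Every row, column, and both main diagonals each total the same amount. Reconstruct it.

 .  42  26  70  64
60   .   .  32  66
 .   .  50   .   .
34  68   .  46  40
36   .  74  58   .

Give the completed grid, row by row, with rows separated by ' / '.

48 42 26 70 64 / 60 54 38 32 66 / 72 56 50 44 28 / 34 68 62 46 40 / 36 30 74 58 52

Anti-diagonal is already complete: 64 + 32 + 50 + 68 + 36 = 250, so that is the magic constant.
Row 1: 42 + 26 + 70 + 64 + ? = 250, so (1,1) = 48.
The remaining cell in row 4 is (4,3) = 250 − 188 = 62.
The remaining cell in column 1 is (3,1) = 250 − 178 = 72.
Using column 3: 26 + 50 + 62 + 74 + ? → (2,3) = 250 − 212 = 38.
From column 4, 250 − (70 + 32 + 46 + 58) gives (3,4) = 44.
Row 2: 60 + 38 + 32 + 66 + ? = 250, so (2,2) = 54.
Main diagonal: 48 + 54 + 50 + 46 + ? = 250, so (5,5) = 52.
Using row 5: 36 + 74 + 58 + 52 + ? → (5,2) = 250 − 220 = 30.
Column 2 needs 250; the known cells sum to 194, so (3,2) = 56.
Column 5: 64 + 66 + 40 + 52 + ? = 250, so (3,5) = 28.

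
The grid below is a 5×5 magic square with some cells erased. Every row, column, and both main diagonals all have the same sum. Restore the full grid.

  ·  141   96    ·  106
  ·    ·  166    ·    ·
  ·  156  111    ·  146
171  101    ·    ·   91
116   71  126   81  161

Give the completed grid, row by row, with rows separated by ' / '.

61 141 96 151 106 / 131 86 166 121 51 / 76 156 111 66 146 / 171 101 56 136 91 / 116 71 126 81 161

Row 5 is already complete: 116 + 71 + 126 + 81 + 161 = 555, so that is the magic constant.
Column 2: 141 + 156 + 101 + 71 + ? = 555, so (2,2) = 86.
From column 3, 555 − (96 + 166 + 111 + 126) gives (4,3) = 56.
Column 5 needs 555; the known cells sum to 504, so (2,5) = 51.
The remaining cell in anti-diagonal is (2,4) = 555 − 434 = 121.
Row 2 must total 555; the given cells sum to 424, so (2,1) = 131.
Row 4 needs 555; the known cells sum to 419, so (4,4) = 136.
Main diagonal needs 555; the known cells sum to 494, so (1,1) = 61.
Row 1 needs 555; the known cells sum to 404, so (1,4) = 151.
Using column 1: 61 + 131 + 171 + 116 + ? → (3,1) = 555 − 479 = 76.
Column 4 must total 555; the given cells sum to 489, so (3,4) = 66.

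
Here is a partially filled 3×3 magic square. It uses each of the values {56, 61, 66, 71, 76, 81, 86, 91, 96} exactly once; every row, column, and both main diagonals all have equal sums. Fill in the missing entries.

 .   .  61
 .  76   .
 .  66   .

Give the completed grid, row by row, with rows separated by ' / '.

The 9 entries sum to 684, so each line sums to 684/3 = 228.
Using column 2: 76 + 66 + ? → (1,2) = 228 − 142 = 86.
The remaining cell in anti-diagonal is (3,1) = 228 − 137 = 91.
From row 1, 228 − (86 + 61) gives (1,1) = 81.
Row 3 needs 228; the known cells sum to 157, so (3,3) = 71.
Column 1 needs 228; the known cells sum to 172, so (2,1) = 56.
Column 3 must total 228; the given cells sum to 132, so (2,3) = 96.

81 86 61 / 56 76 96 / 91 66 71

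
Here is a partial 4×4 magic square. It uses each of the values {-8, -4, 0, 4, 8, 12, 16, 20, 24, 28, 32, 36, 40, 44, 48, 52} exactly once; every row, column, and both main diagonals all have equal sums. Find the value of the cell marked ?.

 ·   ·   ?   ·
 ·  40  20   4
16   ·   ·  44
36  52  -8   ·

48

The 16 entries sum to 352, so each line sums to 352/4 = 88.
Row 2: 40 + 20 + 4 + ? = 88, so (2,1) = 24.
From row 4, 88 − (36 + 52 + (-8)) gives (4,4) = 8.
The remaining cell in column 1 is (1,1) = 88 − 76 = 12.
Using column 4: 4 + 44 + 8 + ? → (1,4) = 88 − 56 = 32.
Main diagonal needs 88; the known cells sum to 60, so (3,3) = 28.
Anti-diagonal must total 88; the given cells sum to 88, so (3,2) = 0.
The remaining cell in column 2 is (1,2) = 88 − 92 = -4.
Column 3 needs 88; the known cells sum to 40, so (1,3) = 48.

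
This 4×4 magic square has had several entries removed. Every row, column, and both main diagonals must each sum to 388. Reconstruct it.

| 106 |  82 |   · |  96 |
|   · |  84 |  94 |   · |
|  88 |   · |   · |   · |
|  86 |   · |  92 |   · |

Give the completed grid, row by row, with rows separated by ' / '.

Row 1 needs 388; the known cells sum to 284, so (1,3) = 104.
Column 1 must total 388; the given cells sum to 280, so (2,1) = 108.
From column 3, 388 − (104 + 94 + 92) gives (3,3) = 98.
From main diagonal, 388 − (106 + 84 + 98) gives (4,4) = 100.
From anti-diagonal, 388 − (96 + 94 + 86) gives (3,2) = 112.
Using row 2: 108 + 84 + 94 + ? → (2,4) = 388 − 286 = 102.
The remaining cell in row 3 is (3,4) = 388 − 298 = 90.
The remaining cell in row 4 is (4,2) = 388 − 278 = 110.

106 82 104 96 / 108 84 94 102 / 88 112 98 90 / 86 110 92 100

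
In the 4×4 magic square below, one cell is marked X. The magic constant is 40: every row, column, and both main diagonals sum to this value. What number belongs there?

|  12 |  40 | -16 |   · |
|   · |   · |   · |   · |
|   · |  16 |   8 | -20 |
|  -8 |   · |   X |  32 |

20

Row 1: 12 + 40 + (-16) + ? = 40, so (1,4) = 4.
Using row 3: 16 + 8 + (-20) + ? → (3,1) = 40 − 4 = 36.
From column 1, 40 − (12 + 36 + (-8)) gives (2,1) = 0.
Column 4 must total 40; the given cells sum to 16, so (2,4) = 24.
Main diagonal must total 40; the given cells sum to 52, so (2,2) = -12.
From anti-diagonal, 40 − (4 + 16 + (-8)) gives (2,3) = 28.
Using column 2: 40 + (-12) + 16 + ? → (4,2) = 40 − 44 = -4.
From column 3, 40 − (-16 + 28 + 8) gives (4,3) = 20.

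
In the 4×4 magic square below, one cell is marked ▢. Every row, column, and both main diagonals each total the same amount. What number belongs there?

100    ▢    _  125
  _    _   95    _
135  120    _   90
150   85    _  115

Anti-diagonal is complete and sums to 490; that is the magic constant.
The remaining cell in row 3 is (3,3) = 490 − 345 = 145.
Row 4: 150 + 85 + 115 + ? = 490, so (4,3) = 140.
Using column 1: 100 + 135 + 150 + ? → (2,1) = 490 − 385 = 105.
Using column 3: 95 + 145 + 140 + ? → (1,3) = 490 − 380 = 110.
Column 4: 125 + 90 + 115 + ? = 490, so (2,4) = 160.
Main diagonal needs 490; the known cells sum to 360, so (2,2) = 130.
Row 1 must total 490; the given cells sum to 335, so (1,2) = 155.

155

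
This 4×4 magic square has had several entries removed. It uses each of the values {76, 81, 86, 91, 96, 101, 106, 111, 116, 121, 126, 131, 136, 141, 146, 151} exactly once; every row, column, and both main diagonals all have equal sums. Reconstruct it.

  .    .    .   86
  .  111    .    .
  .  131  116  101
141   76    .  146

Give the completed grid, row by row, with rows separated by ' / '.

81 136 151 86 / 126 111 96 121 / 106 131 116 101 / 141 76 91 146

The 16 entries sum to 1816, so each line sums to 1816/4 = 454.
The remaining cell in row 3 is (3,1) = 454 − 348 = 106.
Row 4: 141 + 76 + 146 + ? = 454, so (4,3) = 91.
Column 2 needs 454; the known cells sum to 318, so (1,2) = 136.
Using column 4: 86 + 101 + 146 + ? → (2,4) = 454 − 333 = 121.
Using main diagonal: 111 + 116 + 146 + ? → (1,1) = 454 − 373 = 81.
Anti-diagonal must total 454; the given cells sum to 358, so (2,3) = 96.
Row 1 needs 454; the known cells sum to 303, so (1,3) = 151.
Row 2 must total 454; the given cells sum to 328, so (2,1) = 126.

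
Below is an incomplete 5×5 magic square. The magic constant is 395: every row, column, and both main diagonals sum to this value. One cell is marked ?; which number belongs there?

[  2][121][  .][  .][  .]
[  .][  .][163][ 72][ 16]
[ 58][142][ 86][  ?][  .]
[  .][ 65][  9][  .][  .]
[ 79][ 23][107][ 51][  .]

-5

Using row 5: 79 + 23 + 107 + 51 + ? → (5,5) = 395 − 260 = 135.
From column 2, 395 − (121 + 142 + 65 + 23) gives (2,2) = 44.
From column 3, 395 − (163 + 86 + 9 + 107) gives (1,3) = 30.
Main diagonal: 2 + 44 + 86 + 135 + ? = 395, so (4,4) = 128.
Anti-diagonal: 72 + 86 + 65 + 79 + ? = 395, so (1,5) = 93.
From row 1, 395 − (2 + 121 + 30 + 93) gives (1,4) = 149.
From row 2, 395 − (44 + 163 + 72 + 16) gives (2,1) = 100.
Column 1 must total 395; the given cells sum to 239, so (4,1) = 156.
Column 4 must total 395; the given cells sum to 400, so (3,4) = -5.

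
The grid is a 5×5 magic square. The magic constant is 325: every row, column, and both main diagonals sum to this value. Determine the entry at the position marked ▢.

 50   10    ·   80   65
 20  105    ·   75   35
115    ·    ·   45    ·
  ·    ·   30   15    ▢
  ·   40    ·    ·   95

125

From row 1, 325 − (50 + 10 + 80 + 65) gives (1,3) = 120.
The remaining cell in row 2 is (2,3) = 325 − 235 = 90.
Column 4: 80 + 75 + 45 + 15 + ? = 325, so (5,4) = 110.
Using main diagonal: 50 + 105 + 15 + 95 + ? → (3,3) = 325 − 265 = 60.
Column 3 needs 325; the known cells sum to 300, so (5,3) = 25.
Row 5: 40 + 25 + 110 + 95 + ? = 325, so (5,1) = 55.
Column 1: 50 + 20 + 115 + 55 + ? = 325, so (4,1) = 85.
The remaining cell in anti-diagonal is (4,2) = 325 − 255 = 70.
Row 4 must total 325; the given cells sum to 200, so (4,5) = 125.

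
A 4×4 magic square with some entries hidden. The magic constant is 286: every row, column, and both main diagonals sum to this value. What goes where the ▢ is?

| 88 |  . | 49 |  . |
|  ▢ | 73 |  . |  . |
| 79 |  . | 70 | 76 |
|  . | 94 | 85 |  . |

Using row 3: 79 + 70 + 76 + ? → (3,2) = 286 − 225 = 61.
Using column 2: 73 + 61 + 94 + ? → (1,2) = 286 − 228 = 58.
Column 3 needs 286; the known cells sum to 204, so (2,3) = 82.
Main diagonal must total 286; the given cells sum to 231, so (4,4) = 55.
Row 1: 88 + 58 + 49 + ? = 286, so (1,4) = 91.
Row 4 must total 286; the given cells sum to 234, so (4,1) = 52.
Column 1: 88 + 79 + 52 + ? = 286, so (2,1) = 67.

67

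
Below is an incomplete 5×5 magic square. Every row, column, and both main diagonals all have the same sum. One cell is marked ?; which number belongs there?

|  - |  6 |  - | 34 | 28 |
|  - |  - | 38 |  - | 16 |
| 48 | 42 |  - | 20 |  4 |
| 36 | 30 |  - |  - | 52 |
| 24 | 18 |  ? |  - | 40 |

Column 5 is complete and sums to 140; that is the magic constant.
From row 3, 140 − (48 + 42 + 20 + 4) gives (3,3) = 26.
Column 2 needs 140; the known cells sum to 96, so (2,2) = 44.
From anti-diagonal, 140 − (28 + 26 + 30 + 24) gives (2,4) = 32.
The remaining cell in row 2 is (2,1) = 140 − 130 = 10.
Column 1: 10 + 48 + 36 + 24 + ? = 140, so (1,1) = 22.
Main diagonal must total 140; the given cells sum to 132, so (4,4) = 8.
Row 1 must total 140; the given cells sum to 90, so (1,3) = 50.
Row 4 needs 140; the known cells sum to 126, so (4,3) = 14.
Column 3 needs 140; the known cells sum to 128, so (5,3) = 12.

12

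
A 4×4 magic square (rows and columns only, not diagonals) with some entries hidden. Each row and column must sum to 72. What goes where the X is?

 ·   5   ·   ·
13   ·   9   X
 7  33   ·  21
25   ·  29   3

Row 3: 7 + 33 + 21 + ? = 72, so (3,3) = 11.
From row 4, 72 − (25 + 29 + 3) gives (4,2) = 15.
Column 1 must total 72; the given cells sum to 45, so (1,1) = 27.
Column 2: 5 + 33 + 15 + ? = 72, so (2,2) = 19.
Column 3 needs 72; the known cells sum to 49, so (1,3) = 23.
Row 1 must total 72; the given cells sum to 55, so (1,4) = 17.
Row 2 must total 72; the given cells sum to 41, so (2,4) = 31.

31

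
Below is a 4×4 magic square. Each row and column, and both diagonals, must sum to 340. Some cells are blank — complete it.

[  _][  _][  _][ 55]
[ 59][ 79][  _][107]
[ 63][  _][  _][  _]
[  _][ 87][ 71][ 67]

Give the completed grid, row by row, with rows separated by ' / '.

Row 2 needs 340; the known cells sum to 245, so (2,3) = 95.
From row 4, 340 − (87 + 71 + 67) gives (4,1) = 115.
Column 1 needs 340; the known cells sum to 237, so (1,1) = 103.
Using column 4: 55 + 107 + 67 + ? → (3,4) = 340 − 229 = 111.
The remaining cell in main diagonal is (3,3) = 340 − 249 = 91.
Anti-diagonal: 55 + 95 + 115 + ? = 340, so (3,2) = 75.
Column 2 needs 340; the known cells sum to 241, so (1,2) = 99.
Using column 3: 95 + 91 + 71 + ? → (1,3) = 340 − 257 = 83.

103 99 83 55 / 59 79 95 107 / 63 75 91 111 / 115 87 71 67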